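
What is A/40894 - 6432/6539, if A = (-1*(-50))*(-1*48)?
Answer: -139361904/133702933 ≈ -1.0423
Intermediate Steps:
A = -2400 (A = 50*(-48) = -2400)
A/40894 - 6432/6539 = -2400/40894 - 6432/6539 = -2400*1/40894 - 6432*1/6539 = -1200/20447 - 6432/6539 = -139361904/133702933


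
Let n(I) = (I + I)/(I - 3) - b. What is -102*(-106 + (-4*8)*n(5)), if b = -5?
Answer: 43452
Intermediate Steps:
n(I) = 5 + 2*I/(-3 + I) (n(I) = (I + I)/(I - 3) - 1*(-5) = (2*I)/(-3 + I) + 5 = 2*I/(-3 + I) + 5 = 5 + 2*I/(-3 + I))
-102*(-106 + (-4*8)*n(5)) = -102*(-106 + (-4*8)*((-15 + 7*5)/(-3 + 5))) = -102*(-106 - 32*(-15 + 35)/2) = -102*(-106 - 16*20) = -102*(-106 - 32*10) = -102*(-106 - 320) = -102*(-426) = 43452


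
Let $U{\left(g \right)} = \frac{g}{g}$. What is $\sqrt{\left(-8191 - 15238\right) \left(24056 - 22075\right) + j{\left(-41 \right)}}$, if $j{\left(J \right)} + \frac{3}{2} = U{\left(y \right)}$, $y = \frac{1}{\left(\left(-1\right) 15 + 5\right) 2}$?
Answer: $\frac{i \sqrt{185651398}}{2} \approx 6812.7 i$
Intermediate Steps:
$y = - \frac{1}{20}$ ($y = \frac{1}{-15 + 5} \cdot \frac{1}{2} = \frac{1}{-10} \cdot \frac{1}{2} = \left(- \frac{1}{10}\right) \frac{1}{2} = - \frac{1}{20} \approx -0.05$)
$U{\left(g \right)} = 1$
$j{\left(J \right)} = - \frac{1}{2}$ ($j{\left(J \right)} = - \frac{3}{2} + 1 = - \frac{1}{2}$)
$\sqrt{\left(-8191 - 15238\right) \left(24056 - 22075\right) + j{\left(-41 \right)}} = \sqrt{\left(-8191 - 15238\right) \left(24056 - 22075\right) - \frac{1}{2}} = \sqrt{\left(-23429\right) 1981 - \frac{1}{2}} = \sqrt{-46412849 - \frac{1}{2}} = \sqrt{- \frac{92825699}{2}} = \frac{i \sqrt{185651398}}{2}$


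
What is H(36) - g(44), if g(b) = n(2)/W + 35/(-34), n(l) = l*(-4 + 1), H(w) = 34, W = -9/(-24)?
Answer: 1735/34 ≈ 51.029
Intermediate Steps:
W = 3/8 (W = -9*(-1/24) = 3/8 ≈ 0.37500)
n(l) = -3*l (n(l) = l*(-3) = -3*l)
g(b) = -579/34 (g(b) = (-3*2)/(3/8) + 35/(-34) = -6*8/3 + 35*(-1/34) = -16 - 35/34 = -579/34)
H(36) - g(44) = 34 - 1*(-579/34) = 34 + 579/34 = 1735/34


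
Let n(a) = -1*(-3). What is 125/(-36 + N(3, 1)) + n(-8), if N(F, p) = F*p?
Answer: -26/33 ≈ -0.78788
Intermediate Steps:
n(a) = 3
125/(-36 + N(3, 1)) + n(-8) = 125/(-36 + 3*1) + 3 = 125/(-36 + 3) + 3 = 125/(-33) + 3 = -1/33*125 + 3 = -125/33 + 3 = -26/33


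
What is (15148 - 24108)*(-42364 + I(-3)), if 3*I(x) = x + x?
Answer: 379599360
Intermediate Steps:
I(x) = 2*x/3 (I(x) = (x + x)/3 = (2*x)/3 = 2*x/3)
(15148 - 24108)*(-42364 + I(-3)) = (15148 - 24108)*(-42364 + (⅔)*(-3)) = -8960*(-42364 - 2) = -8960*(-42366) = 379599360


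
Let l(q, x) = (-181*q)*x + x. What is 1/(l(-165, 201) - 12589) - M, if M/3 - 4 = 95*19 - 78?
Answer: -31108547060/5990477 ≈ -5193.0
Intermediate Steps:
l(q, x) = x - 181*q*x (l(q, x) = -181*q*x + x = x - 181*q*x)
M = 5193 (M = 12 + 3*(95*19 - 78) = 12 + 3*(1805 - 78) = 12 + 3*1727 = 12 + 5181 = 5193)
1/(l(-165, 201) - 12589) - M = 1/(201*(1 - 181*(-165)) - 12589) - 1*5193 = 1/(201*(1 + 29865) - 12589) - 5193 = 1/(201*29866 - 12589) - 5193 = 1/(6003066 - 12589) - 5193 = 1/5990477 - 5193 = -31108547060/5990477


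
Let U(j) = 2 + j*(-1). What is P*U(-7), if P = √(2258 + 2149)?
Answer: 9*√4407 ≈ 597.47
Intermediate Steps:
P = √4407 ≈ 66.385
U(j) = 2 - j
P*U(-7) = √4407*(2 - 1*(-7)) = √4407*(2 + 7) = √4407*9 = 9*√4407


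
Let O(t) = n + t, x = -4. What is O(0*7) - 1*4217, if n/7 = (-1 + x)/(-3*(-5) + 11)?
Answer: -109677/26 ≈ -4218.3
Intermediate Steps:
n = -35/26 (n = 7*((-1 - 4)/(-3*(-5) + 11)) = 7*(-5/(15 + 11)) = 7*(-5/26) = -35/26 ≈ -1.3462)
O(t) = -35/26 + t
O(0*7) - 1*4217 = (-35/26 + 0*7) - 1*4217 = (-35/26 + 0) - 4217 = -35/26 - 4217 = -109677/26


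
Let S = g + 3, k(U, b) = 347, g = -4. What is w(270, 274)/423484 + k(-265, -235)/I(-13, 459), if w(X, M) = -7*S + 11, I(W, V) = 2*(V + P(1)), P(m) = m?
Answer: 36741377/97401320 ≈ 0.37722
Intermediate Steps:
S = -1 (S = -4 + 3 = -1)
I(W, V) = 2 + 2*V (I(W, V) = 2*(V + 1) = 2*(1 + V) = 2 + 2*V)
w(X, M) = 18 (w(X, M) = -7*(-1) + 11 = 7 + 11 = 18)
w(270, 274)/423484 + k(-265, -235)/I(-13, 459) = 18/423484 + 347/(2 + 2*459) = 18*(1/423484) + 347/(2 + 918) = 9/211742 + 347/920 = 36741377/97401320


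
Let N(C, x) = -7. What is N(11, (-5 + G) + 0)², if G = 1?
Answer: 49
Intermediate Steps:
N(11, (-5 + G) + 0)² = (-7)² = 49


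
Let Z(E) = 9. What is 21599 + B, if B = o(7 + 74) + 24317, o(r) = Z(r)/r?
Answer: 413245/9 ≈ 45916.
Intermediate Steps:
o(r) = 9/r
B = 218854/9 (B = 9/(7 + 74) + 24317 = 9/81 + 24317 = 9*(1/81) + 24317 = ⅑ + 24317 = 218854/9 ≈ 24317.)
21599 + B = 21599 + 218854/9 = 413245/9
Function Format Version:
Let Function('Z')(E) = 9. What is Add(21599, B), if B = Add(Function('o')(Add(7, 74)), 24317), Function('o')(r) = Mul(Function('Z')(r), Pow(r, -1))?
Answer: Rational(413245, 9) ≈ 45916.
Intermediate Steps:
Function('o')(r) = Mul(9, Pow(r, -1))
B = Rational(218854, 9) (B = Add(Mul(9, Pow(Add(7, 74), -1)), 24317) = Add(Mul(9, Pow(81, -1)), 24317) = Add(Mul(9, Rational(1, 81)), 24317) = Add(Rational(1, 9), 24317) = Rational(218854, 9) ≈ 24317.)
Add(21599, B) = Add(21599, Rational(218854, 9)) = Rational(413245, 9)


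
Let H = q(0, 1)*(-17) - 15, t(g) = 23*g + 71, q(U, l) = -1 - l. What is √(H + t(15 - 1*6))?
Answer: 3*√33 ≈ 17.234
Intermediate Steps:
t(g) = 71 + 23*g
H = 19 (H = (-1 - 1*1)*(-17) - 15 = (-1 - 1)*(-17) - 15 = -2*(-17) - 15 = 34 - 15 = 19)
√(H + t(15 - 1*6)) = √(19 + (71 + 23*(15 - 1*6))) = √(19 + (71 + 23*(15 - 6))) = √(19 + (71 + 23*9)) = √(19 + (71 + 207)) = √(19 + 278) = √297 = 3*√33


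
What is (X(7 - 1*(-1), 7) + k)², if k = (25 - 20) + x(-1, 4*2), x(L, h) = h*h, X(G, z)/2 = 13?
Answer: 9025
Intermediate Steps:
X(G, z) = 26 (X(G, z) = 2*13 = 26)
x(L, h) = h²
k = 69 (k = (25 - 20) + (4*2)² = 5 + 8² = 5 + 64 = 69)
(X(7 - 1*(-1), 7) + k)² = (26 + 69)² = 95² = 9025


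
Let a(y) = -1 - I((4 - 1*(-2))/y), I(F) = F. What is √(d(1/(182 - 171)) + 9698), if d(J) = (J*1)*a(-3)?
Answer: √1173469/11 ≈ 98.479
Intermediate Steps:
a(y) = -1 - 6/y (a(y) = -1 - (4 - 1*(-2))/y = -1 - (4 + 2)/y = -1 - 6/y)
d(J) = J (d(J) = (J*1)*((-6 - 1*(-3))/(-3)) = J*(-(-6 + 3)/3) = J*(-⅓*(-3)) = J*1 = J)
√(d(1/(182 - 171)) + 9698) = √(1/(182 - 171) + 9698) = √(1/11 + 9698) = √(106679/11) = √1173469/11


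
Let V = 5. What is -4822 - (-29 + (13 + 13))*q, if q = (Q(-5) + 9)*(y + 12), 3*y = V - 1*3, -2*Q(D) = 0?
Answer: -4480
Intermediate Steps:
Q(D) = 0 (Q(D) = -1/2*0 = 0)
y = 2/3 (y = (5 - 1*3)/3 = (5 - 3)/3 = (1/3)*2 = 2/3 ≈ 0.66667)
q = 114 (q = (0 + 9)*(2/3 + 12) = 9*(38/3) = 114)
-4822 - (-29 + (13 + 13))*q = -4822 - (-29 + (13 + 13))*114 = -4822 - (-29 + 26)*114 = -4822 - (-3)*114 = -4822 - 1*(-342) = -4822 + 342 = -4480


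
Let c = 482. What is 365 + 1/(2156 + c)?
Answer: 962871/2638 ≈ 365.00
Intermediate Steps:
365 + 1/(2156 + c) = 365 + 1/(2156 + 482) = 365 + 1/2638 = 962871/2638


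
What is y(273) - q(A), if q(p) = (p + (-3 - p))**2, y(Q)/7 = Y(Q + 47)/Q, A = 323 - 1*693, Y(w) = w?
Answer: -31/39 ≈ -0.79487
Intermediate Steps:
A = -370 (A = 323 - 693 = -370)
y(Q) = 7*(47 + Q)/Q (y(Q) = 7*((Q + 47)/Q) = 7*((47 + Q)/Q) = 7*(47 + Q)/Q)
q(p) = 9 (q(p) = (-3)**2 = 9)
y(273) - q(A) = (7 + 329/273) - 1*9 = (7 + 329*(1/273)) - 9 = (7 + 47/39) - 9 = 320/39 - 9 = -31/39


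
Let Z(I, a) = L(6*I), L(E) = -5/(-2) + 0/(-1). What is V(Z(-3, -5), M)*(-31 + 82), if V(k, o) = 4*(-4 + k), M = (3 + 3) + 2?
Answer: -306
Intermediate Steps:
L(E) = 5/2 (L(E) = -5*(-1/2) + 0*(-1) = 5/2 + 0 = 5/2)
Z(I, a) = 5/2
M = 8 (M = 6 + 2 = 8)
V(k, o) = -16 + 4*k
V(Z(-3, -5), M)*(-31 + 82) = (-16 + 4*(5/2))*(-31 + 82) = (-16 + 10)*51 = -6*51 = -306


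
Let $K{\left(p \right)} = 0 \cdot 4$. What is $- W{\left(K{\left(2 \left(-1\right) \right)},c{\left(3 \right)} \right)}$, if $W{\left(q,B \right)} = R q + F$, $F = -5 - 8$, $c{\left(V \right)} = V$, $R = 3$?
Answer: $13$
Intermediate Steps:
$F = -13$ ($F = -5 - 8 = -13$)
$K{\left(p \right)} = 0$
$W{\left(q,B \right)} = -13 + 3 q$ ($W{\left(q,B \right)} = 3 q - 13 = -13 + 3 q$)
$- W{\left(K{\left(2 \left(-1\right) \right)},c{\left(3 \right)} \right)} = - (-13 + 3 \cdot 0) = - (-13 + 0) = \left(-1\right) \left(-13\right) = 13$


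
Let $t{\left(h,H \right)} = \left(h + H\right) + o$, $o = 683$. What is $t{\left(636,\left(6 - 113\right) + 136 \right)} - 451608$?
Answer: $-450260$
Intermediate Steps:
$t{\left(h,H \right)} = 683 + H + h$ ($t{\left(h,H \right)} = \left(h + H\right) + 683 = \left(H + h\right) + 683 = 683 + H + h$)
$t{\left(636,\left(6 - 113\right) + 136 \right)} - 451608 = \left(683 + \left(\left(6 - 113\right) + 136\right) + 636\right) - 451608 = \left(683 + \left(-107 + 136\right) + 636\right) - 451608 = \left(683 + 29 + 636\right) - 451608 = 1348 - 451608 = -450260$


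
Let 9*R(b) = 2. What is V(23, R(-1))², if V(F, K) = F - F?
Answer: 0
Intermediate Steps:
R(b) = 2/9 (R(b) = (⅑)*2 = 2/9)
V(F, K) = 0
V(23, R(-1))² = 0² = 0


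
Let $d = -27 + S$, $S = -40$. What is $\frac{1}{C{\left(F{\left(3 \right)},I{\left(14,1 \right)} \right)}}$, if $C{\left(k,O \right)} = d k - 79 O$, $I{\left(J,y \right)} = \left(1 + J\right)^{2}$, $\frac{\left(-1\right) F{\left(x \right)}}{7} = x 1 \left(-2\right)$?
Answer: $- \frac{1}{20589} \approx -4.857 \cdot 10^{-5}$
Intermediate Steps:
$d = -67$ ($d = -27 - 40 = -67$)
$F{\left(x \right)} = 14 x$ ($F{\left(x \right)} = - 7 x 1 \left(-2\right) = - 7 x \left(-2\right) = - 7 \left(- 2 x\right) = 14 x$)
$C{\left(k,O \right)} = - 79 O - 67 k$ ($C{\left(k,O \right)} = - 67 k - 79 O = - 79 O - 67 k$)
$\frac{1}{C{\left(F{\left(3 \right)},I{\left(14,1 \right)} \right)}} = \frac{1}{- 79 \left(1 + 14\right)^{2} - 67 \cdot 14 \cdot 3} = \frac{1}{- 79 \cdot 15^{2} - 2814} = \frac{1}{\left(-79\right) 225 - 2814} = \frac{1}{-17775 - 2814} = \frac{1}{-20589} = - \frac{1}{20589}$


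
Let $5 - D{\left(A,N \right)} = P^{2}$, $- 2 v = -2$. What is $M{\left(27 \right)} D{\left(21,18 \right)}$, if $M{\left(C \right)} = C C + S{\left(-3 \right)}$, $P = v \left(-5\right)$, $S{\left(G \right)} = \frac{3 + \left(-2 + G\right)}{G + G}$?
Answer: $- \frac{43760}{3} \approx -14587.0$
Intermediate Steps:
$S{\left(G \right)} = \frac{1 + G}{2 G}$
$v = 1$ ($v = \left(- \frac{1}{2}\right) \left(-2\right) = 1$)
$P = -5$ ($P = 1 \left(-5\right) = -5$)
$M{\left(C \right)} = \frac{1}{3} + C^{2}$ ($M{\left(C \right)} = C C + \frac{1 - 3}{2 \left(-3\right)} = C^{2} + \frac{1}{2} \left(- \frac{1}{3}\right) \left(-2\right) = C^{2} + \frac{1}{3} = \frac{1}{3} + C^{2}$)
$D{\left(A,N \right)} = -20$ ($D{\left(A,N \right)} = 5 - \left(-5\right)^{2} = 5 - 25 = -20$)
$M{\left(27 \right)} D{\left(21,18 \right)} = \left(\frac{1}{3} + 27^{2}\right) \left(-20\right) = \left(\frac{1}{3} + 729\right) \left(-20\right) = \frac{2188}{3} \left(-20\right) = - \frac{43760}{3}$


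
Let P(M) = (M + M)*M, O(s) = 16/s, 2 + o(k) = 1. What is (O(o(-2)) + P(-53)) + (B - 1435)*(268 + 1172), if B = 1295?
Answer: -195998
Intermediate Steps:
o(k) = -1 (o(k) = -2 + 1 = -1)
P(M) = 2*M**2 (P(M) = (2*M)*M = 2*M**2)
(O(o(-2)) + P(-53)) + (B - 1435)*(268 + 1172) = (16/(-1) + 2*(-53)**2) + (1295 - 1435)*(268 + 1172) = (16*(-1) + 2*2809) - 140*1440 = (-16 + 5618) - 201600 = 5602 - 201600 = -195998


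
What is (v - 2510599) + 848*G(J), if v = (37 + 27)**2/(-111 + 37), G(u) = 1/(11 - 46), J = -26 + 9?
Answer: -3251328761/1295 ≈ -2.5107e+6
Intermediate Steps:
J = -17
G(u) = -1/35 (G(u) = 1/(-35) = -1/35)
v = -2048/37 (v = 64**2/(-74) = 4096*(-1/74) = -2048/37 ≈ -55.351)
(v - 2510599) + 848*G(J) = (-2048/37 - 2510599) + 848*(-1/35) = -92894211/37 - 848/35 = -3251328761/1295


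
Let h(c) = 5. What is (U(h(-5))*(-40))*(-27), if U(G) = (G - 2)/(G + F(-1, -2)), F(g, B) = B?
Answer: 1080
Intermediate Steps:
U(G) = 1 (U(G) = (G - 2)/(G - 2) = (-2 + G)/(-2 + G) = 1)
(U(h(-5))*(-40))*(-27) = (1*(-40))*(-27) = -40*(-27) = 1080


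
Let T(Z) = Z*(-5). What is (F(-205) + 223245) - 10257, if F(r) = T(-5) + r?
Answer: 212808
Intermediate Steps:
T(Z) = -5*Z
F(r) = 25 + r (F(r) = -5*(-5) + r = 25 + r)
(F(-205) + 223245) - 10257 = ((25 - 205) + 223245) - 10257 = (-180 + 223245) - 10257 = 223065 - 10257 = 212808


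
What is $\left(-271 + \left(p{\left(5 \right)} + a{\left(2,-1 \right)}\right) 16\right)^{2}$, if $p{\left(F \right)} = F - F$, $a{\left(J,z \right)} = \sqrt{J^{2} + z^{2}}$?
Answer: $74721 - 8672 \sqrt{5} \approx 55330.0$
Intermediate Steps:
$p{\left(F \right)} = 0$
$\left(-271 + \left(p{\left(5 \right)} + a{\left(2,-1 \right)}\right) 16\right)^{2} = \left(-271 + \left(0 + \sqrt{2^{2} + \left(-1\right)^{2}}\right) 16\right)^{2} = \left(-271 + \left(0 + \sqrt{4 + 1}\right) 16\right)^{2} = \left(-271 + \left(0 + \sqrt{5}\right) 16\right)^{2} = \left(-271 + \sqrt{5} \cdot 16\right)^{2} = \left(-271 + 16 \sqrt{5}\right)^{2}$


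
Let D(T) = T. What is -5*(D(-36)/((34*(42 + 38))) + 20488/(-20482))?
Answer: 7058089/1392776 ≈ 5.0676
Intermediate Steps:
-5*(D(-36)/((34*(42 + 38))) + 20488/(-20482)) = -5*(-36*1/(34*(42 + 38)) + 20488/(-20482)) = -5*(-36/(34*80) + 20488*(-1/20482)) = -5*(-36/2720 - 10244/10241) = -5*(-36*1/2720 - 10244/10241) = -5*(-9/680 - 10244/10241) = -5*(-7058089/6963880) = 7058089/1392776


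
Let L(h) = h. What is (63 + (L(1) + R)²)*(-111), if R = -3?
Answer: -7437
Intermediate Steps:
(63 + (L(1) + R)²)*(-111) = (63 + (1 - 3)²)*(-111) = (63 + (-2)²)*(-111) = (63 + 4)*(-111) = 67*(-111) = -7437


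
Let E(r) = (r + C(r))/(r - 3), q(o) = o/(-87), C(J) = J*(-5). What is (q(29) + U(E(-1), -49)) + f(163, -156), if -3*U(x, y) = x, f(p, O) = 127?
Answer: 127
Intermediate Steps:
C(J) = -5*J
q(o) = -o/87 (q(o) = o*(-1/87) = -o/87)
E(r) = -4*r/(-3 + r) (E(r) = (r - 5*r)/(r - 3) = (-4*r)/(-3 + r) = -4*r/(-3 + r))
U(x, y) = -x/3
(q(29) + U(E(-1), -49)) + f(163, -156) = (-1/87*29 - (-4)*(-1)/(3*(-3 - 1))) + 127 = (-⅓ - (-4)*(-1)/(3*(-4))) + 127 = (-⅓ - (-4)*(-1)*(-1)/(3*4)) + 127 = (-⅓ - ⅓*(-1)) + 127 = (-⅓ + ⅓) + 127 = 0 + 127 = 127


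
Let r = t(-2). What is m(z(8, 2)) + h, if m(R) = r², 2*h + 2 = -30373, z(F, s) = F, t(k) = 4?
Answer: -30343/2 ≈ -15172.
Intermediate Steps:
r = 4
h = -30375/2 (h = -1 + (½)*(-30373) = -1 - 30373/2 = -30375/2 ≈ -15188.)
m(R) = 16 (m(R) = 4² = 16)
m(z(8, 2)) + h = 16 - 30375/2 = -30343/2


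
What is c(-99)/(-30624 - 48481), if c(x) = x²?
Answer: -9801/79105 ≈ -0.12390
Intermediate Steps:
c(-99)/(-30624 - 48481) = (-99)²/(-30624 - 48481) = 9801/(-79105) = 9801*(-1/79105) = -9801/79105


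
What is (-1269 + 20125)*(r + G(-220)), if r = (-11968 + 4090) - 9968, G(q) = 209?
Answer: -332563272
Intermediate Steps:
r = -17846 (r = -7878 - 9968 = -17846)
(-1269 + 20125)*(r + G(-220)) = (-1269 + 20125)*(-17846 + 209) = 18856*(-17637) = -332563272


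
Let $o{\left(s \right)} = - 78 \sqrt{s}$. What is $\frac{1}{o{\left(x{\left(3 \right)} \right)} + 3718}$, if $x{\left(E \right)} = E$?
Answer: $\frac{11}{40844} + \frac{3 \sqrt{3}}{530972} \approx 0.0002791$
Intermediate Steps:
$\frac{1}{o{\left(x{\left(3 \right)} \right)} + 3718} = \frac{1}{- 78 \sqrt{3} + 3718} = \frac{1}{3718 - 78 \sqrt{3}}$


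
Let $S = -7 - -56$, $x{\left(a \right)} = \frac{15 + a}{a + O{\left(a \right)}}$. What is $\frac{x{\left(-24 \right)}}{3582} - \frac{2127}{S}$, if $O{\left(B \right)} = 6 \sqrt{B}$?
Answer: $- \frac{50792711}{1170120} + \frac{i \sqrt{6}}{47760} \approx -43.408 + 5.1287 \cdot 10^{-5} i$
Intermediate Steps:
$x{\left(a \right)} = \frac{15 + a}{a + 6 \sqrt{a}}$
$S = 49$ ($S = -7 + 56 = 49$)
$\frac{x{\left(-24 \right)}}{3582} - \frac{2127}{S} = \frac{\frac{1}{-24 + 6 \sqrt{-24}} \left(15 - 24\right)}{3582} - \frac{2127}{49} = \frac{1}{-24 + 6 \cdot 2 i \sqrt{6}} \left(-9\right) \frac{1}{3582} - \frac{2127}{49} = \frac{1}{-24 + 12 i \sqrt{6}} \left(-9\right) \frac{1}{3582} - \frac{2127}{49} = - \frac{9}{-24 + 12 i \sqrt{6}} \cdot \frac{1}{3582} - \frac{2127}{49} = - \frac{1}{398 \left(-24 + 12 i \sqrt{6}\right)} - \frac{2127}{49} = - \frac{2127}{49} - \frac{1}{398 \left(-24 + 12 i \sqrt{6}\right)}$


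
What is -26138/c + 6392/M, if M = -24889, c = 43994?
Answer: -465879165/547483333 ≈ -0.85095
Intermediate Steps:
-26138/c + 6392/M = -26138/43994 + 6392/(-24889) = -26138*1/43994 + 6392*(-1/24889) = -13069/21997 - 6392/24889 = -465879165/547483333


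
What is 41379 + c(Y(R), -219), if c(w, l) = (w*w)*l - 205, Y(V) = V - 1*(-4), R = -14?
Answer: 19274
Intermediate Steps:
Y(V) = 4 + V (Y(V) = V + 4 = 4 + V)
c(w, l) = -205 + l*w**2 (c(w, l) = w**2*l - 205 = l*w**2 - 205 = -205 + l*w**2)
41379 + c(Y(R), -219) = 41379 + (-205 - 219*(4 - 14)**2) = 41379 + (-205 - 219*(-10)**2) = 41379 + (-205 - 219*100) = 41379 + (-205 - 21900) = 41379 - 22105 = 19274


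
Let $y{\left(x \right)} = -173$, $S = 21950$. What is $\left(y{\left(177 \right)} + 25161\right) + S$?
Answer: $46938$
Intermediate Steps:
$\left(y{\left(177 \right)} + 25161\right) + S = \left(-173 + 25161\right) + 21950 = 24988 + 21950 = 46938$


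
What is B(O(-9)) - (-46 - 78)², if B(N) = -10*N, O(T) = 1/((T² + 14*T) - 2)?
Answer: -722662/47 ≈ -15376.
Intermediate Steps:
O(T) = 1/(-2 + T² + 14*T)
B(O(-9)) - (-46 - 78)² = -10/(-2 + (-9)² + 14*(-9)) - (-46 - 78)² = -10/(-2 + 81 - 126) - 1*(-124)² = -10/(-47) - 1*15376 = -10*(-1/47) - 15376 = 10/47 - 15376 = -722662/47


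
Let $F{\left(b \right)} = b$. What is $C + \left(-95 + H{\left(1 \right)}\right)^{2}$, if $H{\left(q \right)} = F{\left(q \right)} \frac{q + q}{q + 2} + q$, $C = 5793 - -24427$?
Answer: $\frac{350380}{9} \approx 38931.0$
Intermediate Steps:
$C = 30220$ ($C = 5793 + 24427 = 30220$)
$H{\left(q \right)} = q + \frac{2 q^{2}}{2 + q}$ ($H{\left(q \right)} = q \frac{q + q}{q + 2} + q = q \frac{2 q}{2 + q} + q = \frac{2 q^{2}}{2 + q} + q = q + \frac{2 q^{2}}{2 + q}$)
$C + \left(-95 + H{\left(1 \right)}\right)^{2} = 30220 + \left(-95 + 1 \frac{1}{2 + 1} \left(2 + 3 \cdot 1\right)\right)^{2} = 30220 + \left(-95 + 1 \cdot \frac{1}{3} \left(2 + 3\right)\right)^{2} = 30220 + \left(-95 + 1 \cdot \frac{1}{3} \cdot 5\right)^{2} = 30220 + \left(-95 + \frac{5}{3}\right)^{2} = 30220 + \left(- \frac{280}{3}\right)^{2} = 30220 + \frac{78400}{9} = \frac{350380}{9}$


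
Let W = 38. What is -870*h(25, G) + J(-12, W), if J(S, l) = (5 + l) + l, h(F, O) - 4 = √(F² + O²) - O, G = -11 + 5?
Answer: -8619 - 870*√661 ≈ -30987.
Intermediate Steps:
G = -6
h(F, O) = 4 + √(F² + O²) - O (h(F, O) = 4 + (√(F² + O²) - O) = 4 + √(F² + O²) - O)
J(S, l) = 5 + 2*l
-870*h(25, G) + J(-12, W) = -870*(4 + √(25² + (-6)²) - 1*(-6)) + (5 + 2*38) = -870*(4 + √(625 + 36) + 6) + (5 + 76) = -870*(4 + √661 + 6) + 81 = -870*(10 + √661) + 81 = (-8700 - 870*√661) + 81 = -8619 - 870*√661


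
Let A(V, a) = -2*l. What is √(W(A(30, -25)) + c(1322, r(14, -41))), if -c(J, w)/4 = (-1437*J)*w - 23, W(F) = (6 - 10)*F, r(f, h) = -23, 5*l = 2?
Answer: 2*I*√1092334955/5 ≈ 13220.0*I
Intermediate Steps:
l = ⅖ (l = (⅕)*2 = ⅖ ≈ 0.40000)
A(V, a) = -⅘ (A(V, a) = -2*⅖ = -⅘)
W(F) = -4*F
c(J, w) = 92 + 5748*J*w (c(J, w) = -4*((-1437*J)*w - 23) = -4*(-1437*J*w - 23) = -4*(-23 - 1437*J*w) = 92 + 5748*J*w)
√(W(A(30, -25)) + c(1322, r(14, -41))) = √(-4*(-⅘) + (92 + 5748*1322*(-23))) = √(16/5 + (92 - 174773688)) = √(16/5 - 174773596) = √(-873867964/5) = 2*I*√1092334955/5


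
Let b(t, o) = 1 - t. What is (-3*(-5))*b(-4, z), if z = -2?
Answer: 75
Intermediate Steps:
(-3*(-5))*b(-4, z) = (-3*(-5))*(1 - 1*(-4)) = 15*(1 + 4) = 15*5 = 75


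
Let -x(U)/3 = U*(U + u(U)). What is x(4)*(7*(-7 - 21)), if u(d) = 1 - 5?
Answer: 0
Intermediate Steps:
u(d) = -4
x(U) = -3*U*(-4 + U) (x(U) = -3*U*(U - 4) = -3*U*(-4 + U))
x(4)*(7*(-7 - 21)) = (3*4*(4 - 1*4))*(7*(-7 - 21)) = (3*4*(4 - 4))*(7*(-28)) = (3*4*0)*(-196) = 0*(-196) = 0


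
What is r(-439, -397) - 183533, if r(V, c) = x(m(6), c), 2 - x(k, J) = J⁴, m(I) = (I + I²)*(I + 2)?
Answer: -24840780412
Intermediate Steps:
m(I) = (2 + I)*(I + I²) (m(I) = (I + I²)*(2 + I) = (2 + I)*(I + I²))
x(k, J) = 2 - J⁴
r(V, c) = 2 - c⁴
r(-439, -397) - 183533 = (2 - 1*(-397)⁴) - 183533 = (2 - 1*24840596881) - 183533 = (2 - 24840596881) - 183533 = -24840596879 - 183533 = -24840780412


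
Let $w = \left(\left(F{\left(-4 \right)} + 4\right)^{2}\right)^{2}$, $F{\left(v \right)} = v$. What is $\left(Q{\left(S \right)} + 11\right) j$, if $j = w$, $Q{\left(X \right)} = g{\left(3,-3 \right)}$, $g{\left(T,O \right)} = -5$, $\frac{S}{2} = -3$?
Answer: $0$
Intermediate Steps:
$S = -6$ ($S = 2 \left(-3\right) = -6$)
$Q{\left(X \right)} = -5$
$w = 0$ ($w = \left(\left(-4 + 4\right)^{2}\right)^{2} = \left(0^{2}\right)^{2} = 0^{2} = 0$)
$j = 0$
$\left(Q{\left(S \right)} + 11\right) j = \left(-5 + 11\right) 0 = 6 \cdot 0 = 0$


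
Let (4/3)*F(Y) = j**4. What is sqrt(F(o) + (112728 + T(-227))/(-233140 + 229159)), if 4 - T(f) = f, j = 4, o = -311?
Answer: sqrt(288132837)/1327 ≈ 12.792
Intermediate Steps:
T(f) = 4 - f
F(Y) = 192 (F(Y) = (3/4)*4**4 = (3/4)*256 = 192)
sqrt(F(o) + (112728 + T(-227))/(-233140 + 229159)) = sqrt(192 + (112728 + (4 - 1*(-227)))/(-233140 + 229159)) = sqrt(192 + (112728 + (4 + 227))/(-3981)) = sqrt(192 + (112728 + 231)*(-1/3981)) = sqrt(192 + 112959*(-1/3981)) = sqrt(192 - 37653/1327) = sqrt(217131/1327) = sqrt(288132837)/1327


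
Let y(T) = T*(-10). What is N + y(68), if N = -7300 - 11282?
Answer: -19262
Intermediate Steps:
y(T) = -10*T
N = -18582
N + y(68) = -18582 - 10*68 = -18582 - 680 = -19262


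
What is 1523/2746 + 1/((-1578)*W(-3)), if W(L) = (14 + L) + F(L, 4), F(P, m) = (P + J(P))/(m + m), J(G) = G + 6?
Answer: 6608372/11916267 ≈ 0.55457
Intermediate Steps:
J(G) = 6 + G
F(P, m) = (6 + 2*P)/(2*m) (F(P, m) = (P + (6 + P))/(m + m) = (6 + 2*P)/((2*m)) = (6 + 2*P)*(1/(2*m)) = (6 + 2*P)/(2*m))
W(L) = 59/4 + 5*L/4 (W(L) = (14 + L) + (3 + L)/4 = (14 + L) + (¾ + L/4) = 59/4 + 5*L/4)
1523/2746 + 1/((-1578)*W(-3)) = 1523/2746 + 1/((-1578)*(59/4 + (5/4)*(-3))) = 1523*(1/2746) - 1/(1578*(59/4 - 15/4)) = 1523/2746 - 1/1578/11 = 1523/2746 - 1/1578*1/11 = 1523/2746 - 1/17358 = 6608372/11916267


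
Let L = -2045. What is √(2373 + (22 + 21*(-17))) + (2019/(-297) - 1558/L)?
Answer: -1222043/202455 + √2038 ≈ 39.108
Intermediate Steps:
√(2373 + (22 + 21*(-17))) + (2019/(-297) - 1558/L) = √(2373 + (22 + 21*(-17))) + (2019/(-297) - 1558/(-2045)) = √(2373 + (22 - 357)) + (2019*(-1/297) - 1558*(-1/2045)) = √(2373 - 335) + (-673/99 + 1558/2045) = √2038 - 1222043/202455 = -1222043/202455 + √2038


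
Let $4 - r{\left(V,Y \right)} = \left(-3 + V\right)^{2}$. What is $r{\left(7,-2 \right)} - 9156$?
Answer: $-9168$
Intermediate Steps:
$r{\left(V,Y \right)} = 4 - \left(-3 + V\right)^{2}$
$r{\left(7,-2 \right)} - 9156 = \left(4 - \left(-3 + 7\right)^{2}\right) - 9156 = \left(4 - 4^{2}\right) - 9156 = \left(4 - 16\right) - 9156 = -12 - 9156 = -9168$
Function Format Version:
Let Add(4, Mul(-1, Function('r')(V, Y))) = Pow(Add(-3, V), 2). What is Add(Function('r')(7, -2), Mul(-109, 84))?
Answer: -9168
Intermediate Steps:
Function('r')(V, Y) = Add(4, Mul(-1, Pow(Add(-3, V), 2)))
Add(Function('r')(7, -2), Mul(-109, 84)) = Add(Add(4, Mul(-1, Pow(Add(-3, 7), 2))), Mul(-109, 84)) = Add(Add(4, Mul(-1, Pow(4, 2))), -9156) = Add(Add(4, Mul(-1, 16)), -9156) = Add(Add(4, -16), -9156) = Add(-12, -9156) = -9168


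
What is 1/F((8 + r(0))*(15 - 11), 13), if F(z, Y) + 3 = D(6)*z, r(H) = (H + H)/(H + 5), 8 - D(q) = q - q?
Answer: 1/253 ≈ 0.0039526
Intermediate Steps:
D(q) = 8 (D(q) = 8 - (q - q) = 8 - 1*0 = 8 + 0 = 8)
r(H) = 2*H/(5 + H) (r(H) = (2*H)/(5 + H) = 2*H/(5 + H))
F(z, Y) = -3 + 8*z
1/F((8 + r(0))*(15 - 11), 13) = 1/(-3 + 8*((8 + 2*0/(5 + 0))*(15 - 11))) = 1/(-3 + 8*((8 + 2*0/5)*4)) = 1/(-3 + 8*((8 + 2*0*(1/5))*4)) = 1/(-3 + 8*((8 + 0)*4)) = 1/(-3 + 8*(8*4)) = 1/(-3 + 8*32) = 1/(-3 + 256) = 1/253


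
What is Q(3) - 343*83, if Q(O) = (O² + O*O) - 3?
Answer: -28454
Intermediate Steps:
Q(O) = -3 + 2*O² (Q(O) = (O² + O²) - 3 = 2*O² - 3 = -3 + 2*O²)
Q(3) - 343*83 = (-3 + 2*3²) - 343*83 = (-3 + 2*9) - 28469 = (-3 + 18) - 28469 = 15 - 28469 = -28454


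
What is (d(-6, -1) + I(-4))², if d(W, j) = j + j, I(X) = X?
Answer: 36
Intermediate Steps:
d(W, j) = 2*j
(d(-6, -1) + I(-4))² = (2*(-1) - 4)² = (-2 - 4)² = (-6)² = 36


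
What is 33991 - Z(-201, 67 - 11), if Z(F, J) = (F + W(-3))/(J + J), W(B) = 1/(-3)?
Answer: 2855395/84 ≈ 33993.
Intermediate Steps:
W(B) = -⅓
Z(F, J) = (-⅓ + F)/(2*J) (Z(F, J) = (F - ⅓)/(J + J) = (-⅓ + F)/((2*J)) = (-⅓ + F)*(1/(2*J)) = (-⅓ + F)/(2*J))
33991 - Z(-201, 67 - 11) = 33991 - (-1 + 3*(-201))/(6*(67 - 11)) = 33991 - (-1 - 603)/(6*56) = 33991 - (-604)/(6*56) = 33991 - 1*(-151/84) = 33991 + 151/84 = 2855395/84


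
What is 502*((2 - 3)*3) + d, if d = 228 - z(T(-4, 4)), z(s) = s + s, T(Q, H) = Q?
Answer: -1270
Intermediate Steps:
z(s) = 2*s
d = 236 (d = 228 - 2*(-4) = 228 - 1*(-8) = 228 + 8 = 236)
502*((2 - 3)*3) + d = 502*((2 - 3)*3) + 236 = 502*(-1*3) + 236 = 502*(-3) + 236 = -1506 + 236 = -1270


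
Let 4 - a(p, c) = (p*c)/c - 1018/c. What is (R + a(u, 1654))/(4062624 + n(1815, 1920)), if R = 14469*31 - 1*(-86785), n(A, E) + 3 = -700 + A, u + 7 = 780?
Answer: 221038747/1680354836 ≈ 0.13154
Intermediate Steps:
u = 773 (u = -7 + 780 = 773)
n(A, E) = -703 + A (n(A, E) = -3 + (-700 + A) = -703 + A)
a(p, c) = 4 - p + 1018/c (a(p, c) = 4 - ((p*c)/c - 1018/c) = 4 - ((c*p)/c - 1018/c) = 4 - (p - 1018/c) = 4 + (-p + 1018/c) = 4 - p + 1018/c)
R = 535324 (R = 448539 + 86785 = 535324)
(R + a(u, 1654))/(4062624 + n(1815, 1920)) = (535324 + (4 - 1*773 + 1018/1654))/(4062624 + (-703 + 1815)) = (535324 + (4 - 773 + 1018*(1/1654)))/(4062624 + 1112) = (535324 + (4 - 773 + 509/827))/4063736 = (535324 - 635454/827)*(1/4063736) = (442077494/827)*(1/4063736) = 221038747/1680354836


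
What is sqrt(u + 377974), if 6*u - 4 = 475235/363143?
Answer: sqrt(1794406353054908142)/2178858 ≈ 614.80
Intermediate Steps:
u = 1927807/2178858 (u = 2/3 + (475235/363143)/6 = 2/3 + (475235*(1/363143))/6 = 2/3 + (1/6)*(475235/363143) = 2/3 + 475235/2178858 = 1927807/2178858 ≈ 0.88478)
sqrt(u + 377974) = sqrt(1927807/2178858 + 377974) = sqrt(823553601499/2178858) = sqrt(1794406353054908142)/2178858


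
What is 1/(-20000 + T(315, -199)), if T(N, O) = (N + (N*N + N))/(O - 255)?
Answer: -454/9179855 ≈ -4.9456e-5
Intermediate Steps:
T(N, O) = (N² + 2*N)/(-255 + O) (T(N, O) = (N + (N² + N))/(-255 + O) = (N + (N + N²))/(-255 + O) = (N² + 2*N)/(-255 + O))
1/(-20000 + T(315, -199)) = 1/(-20000 + 315*(2 + 315)/(-255 - 199)) = 1/(-20000 + 315*317/(-454)) = 1/(-20000 + 315*(-1/454)*317) = 1/(-20000 - 99855/454) = 1/(-9179855/454) = -454/9179855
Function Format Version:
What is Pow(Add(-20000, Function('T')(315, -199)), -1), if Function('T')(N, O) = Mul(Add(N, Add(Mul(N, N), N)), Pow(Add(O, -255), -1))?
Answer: Rational(-454, 9179855) ≈ -4.9456e-5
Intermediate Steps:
Function('T')(N, O) = Mul(Pow(Add(-255, O), -1), Add(Pow(N, 2), Mul(2, N))) (Function('T')(N, O) = Mul(Add(N, Add(Pow(N, 2), N)), Pow(Add(-255, O), -1)) = Mul(Add(N, Add(N, Pow(N, 2))), Pow(Add(-255, O), -1)) = Mul(Add(Pow(N, 2), Mul(2, N)), Pow(Add(-255, O), -1)) = Mul(Pow(Add(-255, O), -1), Add(Pow(N, 2), Mul(2, N))))
Pow(Add(-20000, Function('T')(315, -199)), -1) = Pow(Add(-20000, Mul(315, Pow(Add(-255, -199), -1), Add(2, 315))), -1) = Pow(Add(-20000, Mul(315, Pow(-454, -1), 317)), -1) = Pow(Add(-20000, Mul(315, Rational(-1, 454), 317)), -1) = Pow(Add(-20000, Rational(-99855, 454)), -1) = Pow(Rational(-9179855, 454), -1) = Rational(-454, 9179855)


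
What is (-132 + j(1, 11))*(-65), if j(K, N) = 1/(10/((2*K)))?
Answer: 8567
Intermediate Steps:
j(K, N) = K/5 (j(K, N) = 1/(10*(1/(2*K))) = 1/(5/K) = K/5)
(-132 + j(1, 11))*(-65) = (-132 + (⅕)*1)*(-65) = (-132 + ⅕)*(-65) = -659/5*(-65) = 8567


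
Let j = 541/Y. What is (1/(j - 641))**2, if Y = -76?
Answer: 5776/2426252049 ≈ 2.3806e-6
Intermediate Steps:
j = -541/76 (j = 541/(-76) = 541*(-1/76) = -541/76 ≈ -7.1184)
(1/(j - 641))**2 = (1/(-541/76 - 641))**2 = (1/(-49257/76))**2 = (-76/49257)**2 = 5776/2426252049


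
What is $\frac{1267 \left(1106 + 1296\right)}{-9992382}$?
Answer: $- \frac{1521667}{4996191} \approx -0.30457$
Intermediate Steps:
$\frac{1267 \left(1106 + 1296\right)}{-9992382} = 1267 \cdot 2402 \left(- \frac{1}{9992382}\right) = 3043334 \left(- \frac{1}{9992382}\right) = - \frac{1521667}{4996191}$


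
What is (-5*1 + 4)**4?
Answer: 1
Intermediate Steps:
(-5*1 + 4)**4 = (-5 + 4)**4 = (-1)**4 = 1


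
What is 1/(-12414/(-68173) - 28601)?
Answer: -68173/1949803559 ≈ -3.4964e-5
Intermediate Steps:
1/(-12414/(-68173) - 28601) = 1/(-12414*(-1/68173) - 28601) = 1/(12414/68173 - 28601) = 1/(-1949803559/68173) = -68173/1949803559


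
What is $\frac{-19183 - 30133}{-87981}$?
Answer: $\frac{49316}{87981} \approx 0.56053$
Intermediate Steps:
$\frac{-19183 - 30133}{-87981} = \left(-19183 - 30133\right) \left(- \frac{1}{87981}\right) = \left(-49316\right) \left(- \frac{1}{87981}\right) = \frac{49316}{87981}$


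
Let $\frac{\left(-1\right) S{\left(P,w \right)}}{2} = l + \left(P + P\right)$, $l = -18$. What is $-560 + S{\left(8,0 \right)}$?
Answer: $-556$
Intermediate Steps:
$S{\left(P,w \right)} = 36 - 4 P$ ($S{\left(P,w \right)} = - 2 \left(-18 + \left(P + P\right)\right) = - 2 \left(-18 + 2 P\right) = 36 - 4 P$)
$-560 + S{\left(8,0 \right)} = -560 + \left(36 - 32\right) = -560 + 4 = -556$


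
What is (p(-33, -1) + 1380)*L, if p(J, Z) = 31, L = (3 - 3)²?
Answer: 0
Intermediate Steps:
L = 0 (L = 0² = 0)
(p(-33, -1) + 1380)*L = (31 + 1380)*0 = 1411*0 = 0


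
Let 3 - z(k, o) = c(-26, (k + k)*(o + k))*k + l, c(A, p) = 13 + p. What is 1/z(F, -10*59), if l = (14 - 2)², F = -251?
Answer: 1/105970804 ≈ 9.4366e-9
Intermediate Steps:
l = 144 (l = 12² = 144)
z(k, o) = -141 - k*(13 + 2*k*(k + o)) (z(k, o) = 3 - ((13 + (k + k)*(o + k))*k + 144) = 3 - ((13 + (2*k)*(k + o))*k + 144) = 3 - ((13 + 2*k*(k + o))*k + 144) = 3 - (k*(13 + 2*k*(k + o)) + 144) = 3 - (144 + k*(13 + 2*k*(k + o))) = 3 + (-144 - k*(13 + 2*k*(k + o))) = -141 - k*(13 + 2*k*(k + o)))
1/z(F, -10*59) = 1/(-141 - 1*(-251)*(13 + 2*(-251)*(-251 - 10*59))) = 1/(-141 - 1*(-251)*(13 + 2*(-251)*(-251 - 590))) = 1/(-141 - 1*(-251)*(13 + 2*(-251)*(-841))) = 1/(-141 - 1*(-251)*(13 + 422182)) = 1/(-141 - 1*(-251)*422195) = 1/(-141 + 105970945) = 1/105970804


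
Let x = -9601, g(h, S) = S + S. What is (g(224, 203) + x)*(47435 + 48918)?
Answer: -885965835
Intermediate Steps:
g(h, S) = 2*S
(g(224, 203) + x)*(47435 + 48918) = (2*203 - 9601)*(47435 + 48918) = (406 - 9601)*96353 = -9195*96353 = -885965835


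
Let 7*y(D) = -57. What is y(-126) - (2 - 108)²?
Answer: -78709/7 ≈ -11244.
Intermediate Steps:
y(D) = -57/7 (y(D) = (⅐)*(-57) = -57/7)
y(-126) - (2 - 108)² = -57/7 - (2 - 108)² = -57/7 - 1*(-106)² = -57/7 - 1*11236 = -57/7 - 11236 = -78709/7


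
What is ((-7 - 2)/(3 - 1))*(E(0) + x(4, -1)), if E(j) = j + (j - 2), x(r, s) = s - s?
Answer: 9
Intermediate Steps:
x(r, s) = 0
E(j) = -2 + 2*j (E(j) = j + (-2 + j) = -2 + 2*j)
((-7 - 2)/(3 - 1))*(E(0) + x(4, -1)) = ((-7 - 2)/(3 - 1))*((-2 + 2*0) + 0) = (-9/2)*((-2 + 0) + 0) = (-9*½)*(-2 + 0) = -9/2*(-2) = 9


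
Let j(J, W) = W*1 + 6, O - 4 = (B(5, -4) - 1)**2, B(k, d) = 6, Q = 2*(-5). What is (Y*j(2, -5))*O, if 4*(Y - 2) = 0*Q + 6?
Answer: 203/2 ≈ 101.50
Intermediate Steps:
Q = -10
O = 29 (O = 4 + (6 - 1)**2 = 4 + 5**2 = 4 + 25 = 29)
Y = 7/2 (Y = 2 + (0*(-10) + 6)/4 = 2 + (0 + 6)/4 = 2 + (1/4)*6 = 2 + 3/2 = 7/2 ≈ 3.5000)
j(J, W) = 6 + W (j(J, W) = W + 6 = 6 + W)
(Y*j(2, -5))*O = (7*(6 - 5)/2)*29 = ((7/2)*1)*29 = (7/2)*29 = 203/2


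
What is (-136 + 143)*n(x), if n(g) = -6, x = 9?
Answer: -42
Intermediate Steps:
(-136 + 143)*n(x) = (-136 + 143)*(-6) = 7*(-6) = -42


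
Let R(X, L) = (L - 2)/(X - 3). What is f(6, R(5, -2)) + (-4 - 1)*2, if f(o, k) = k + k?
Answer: -14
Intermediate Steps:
R(X, L) = (-2 + L)/(-3 + X)
f(o, k) = 2*k
f(6, R(5, -2)) + (-4 - 1)*2 = 2*((-2 - 2)/(-3 + 5)) + (-4 - 1)*2 = 2*(-4/2) - 5*2 = 2*((½)*(-4)) - 10 = 2*(-2) - 10 = -4 - 10 = -14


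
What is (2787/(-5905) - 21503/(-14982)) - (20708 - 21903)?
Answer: 105805328831/88468710 ≈ 1196.0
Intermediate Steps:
(2787/(-5905) - 21503/(-14982)) - (20708 - 21903) = (2787*(-1/5905) - 21503*(-1/14982)) - 1*(-1195) = (-2787/5905 + 21503/14982) + 1195 = 85220381/88468710 + 1195 = 105805328831/88468710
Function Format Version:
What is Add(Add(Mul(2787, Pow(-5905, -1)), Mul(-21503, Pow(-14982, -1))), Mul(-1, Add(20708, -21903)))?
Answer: Rational(105805328831, 88468710) ≈ 1196.0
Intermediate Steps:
Add(Add(Mul(2787, Pow(-5905, -1)), Mul(-21503, Pow(-14982, -1))), Mul(-1, Add(20708, -21903))) = Add(Add(Mul(2787, Rational(-1, 5905)), Mul(-21503, Rational(-1, 14982))), Mul(-1, -1195)) = Add(Add(Rational(-2787, 5905), Rational(21503, 14982)), 1195) = Add(Rational(85220381, 88468710), 1195) = Rational(105805328831, 88468710)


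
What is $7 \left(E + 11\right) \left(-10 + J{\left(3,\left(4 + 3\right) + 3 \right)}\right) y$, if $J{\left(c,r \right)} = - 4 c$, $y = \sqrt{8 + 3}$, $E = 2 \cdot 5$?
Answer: $- 3234 \sqrt{11} \approx -10726.0$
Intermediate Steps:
$E = 10$
$y = \sqrt{11} \approx 3.3166$
$7 \left(E + 11\right) \left(-10 + J{\left(3,\left(4 + 3\right) + 3 \right)}\right) y = 7 \left(10 + 11\right) \left(-10 - 12\right) \sqrt{11} = 7 \cdot 21 \left(-10 - 12\right) \sqrt{11} = 7 \cdot 21 \left(-22\right) \sqrt{11} = 7 \left(-462\right) \sqrt{11} = - 3234 \sqrt{11}$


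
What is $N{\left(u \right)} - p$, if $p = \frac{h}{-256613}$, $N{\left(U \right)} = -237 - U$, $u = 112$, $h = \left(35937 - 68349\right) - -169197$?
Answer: $- \frac{89421152}{256613} \approx -348.47$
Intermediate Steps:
$h = 136785$ ($h = \left(35937 - 68349\right) + 169197 = -32412 + 169197 = 136785$)
$p = - \frac{136785}{256613}$ ($p = \frac{136785}{-256613} = 136785 \left(- \frac{1}{256613}\right) = - \frac{136785}{256613} \approx -0.53304$)
$N{\left(u \right)} - p = \left(-237 - 112\right) - - \frac{136785}{256613} = \left(-237 - 112\right) + \frac{136785}{256613} = -349 + \frac{136785}{256613} = - \frac{89421152}{256613}$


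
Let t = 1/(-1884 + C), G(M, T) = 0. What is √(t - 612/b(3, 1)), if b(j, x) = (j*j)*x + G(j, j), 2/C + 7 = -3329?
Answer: 2*I*√167882905665794/3142513 ≈ 8.2462*I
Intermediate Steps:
C = -1/1668 (C = 2/(-7 - 3329) = 2/(-3336) = 2*(-1/3336) = -1/1668 ≈ -0.00059952)
b(j, x) = x*j² (b(j, x) = (j*j)*x + 0 = j²*x + 0 = x*j² + 0 = x*j²)
t = -1668/3142513 (t = 1/(-1884 - 1/1668) = 1/(-3142513/1668) = -1668/3142513 ≈ -0.00053078)
√(t - 612/b(3, 1)) = √(-1668/3142513 - 612/(1*3²)) = √(-1668/3142513 - 612/(1*9)) = √(-1668/3142513 - 612/9) = √(-1668/3142513 - 153*4/9) = √(-1668/3142513 - 68) = √(-213692552/3142513) = 2*I*√167882905665794/3142513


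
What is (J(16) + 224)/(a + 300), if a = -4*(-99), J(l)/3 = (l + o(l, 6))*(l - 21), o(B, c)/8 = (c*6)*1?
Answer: -542/87 ≈ -6.2299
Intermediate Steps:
o(B, c) = 48*c (o(B, c) = 8*((c*6)*1) = 8*((6*c)*1) = 8*(6*c) = 48*c)
J(l) = 3*(-21 + l)*(288 + l) (J(l) = 3*((l + 48*6)*(l - 21)) = 3*((l + 288)*(-21 + l)) = 3*((288 + l)*(-21 + l)) = 3*((-21 + l)*(288 + l)) = 3*(-21 + l)*(288 + l))
a = 396
(J(16) + 224)/(a + 300) = ((-18144 + 3*16² + 801*16) + 224)/(396 + 300) = ((-18144 + 3*256 + 12816) + 224)/696 = ((-18144 + 768 + 12816) + 224)*(1/696) = (-4560 + 224)*(1/696) = -4336*1/696 = -542/87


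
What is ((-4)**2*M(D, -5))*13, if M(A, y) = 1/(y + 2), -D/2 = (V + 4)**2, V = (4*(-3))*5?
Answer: -208/3 ≈ -69.333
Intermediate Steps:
V = -60 (V = -12*5 = -60)
D = -6272 (D = -2*(-60 + 4)**2 = -2*(-56)**2 = -2*3136 = -6272)
M(A, y) = 1/(2 + y)
((-4)**2*M(D, -5))*13 = ((-4)**2/(2 - 5))*13 = (16/(-3))*13 = (16*(-1/3))*13 = -16/3*13 = -208/3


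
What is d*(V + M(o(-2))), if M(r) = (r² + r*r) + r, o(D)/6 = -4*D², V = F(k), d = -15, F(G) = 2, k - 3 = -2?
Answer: -275070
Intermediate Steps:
k = 1 (k = 3 - 2 = 1)
V = 2
o(D) = -24*D² (o(D) = 6*(-4*D²) = -24*D²)
M(r) = r + 2*r² (M(r) = (r² + r²) + r = 2*r² + r = r + 2*r²)
d*(V + M(o(-2))) = -15*(2 + (-24*(-2)²)*(1 + 2*(-24*(-2)²))) = -15*(2 + (-24*4)*(1 + 2*(-24*4))) = -15*(2 - 96*(1 + 2*(-96))) = -15*(2 - 96*(1 - 192)) = -15*(2 - 96*(-191)) = -15*(2 + 18336) = -15*18338 = -275070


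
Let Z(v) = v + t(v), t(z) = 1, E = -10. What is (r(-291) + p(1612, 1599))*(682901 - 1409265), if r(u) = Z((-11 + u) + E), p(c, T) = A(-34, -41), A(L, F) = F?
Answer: 255680128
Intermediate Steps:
Z(v) = 1 + v (Z(v) = v + 1 = 1 + v)
p(c, T) = -41
r(u) = -20 + u (r(u) = 1 + ((-11 + u) - 10) = 1 + (-21 + u) = -20 + u)
(r(-291) + p(1612, 1599))*(682901 - 1409265) = ((-20 - 291) - 41)*(682901 - 1409265) = (-311 - 41)*(-726364) = -352*(-726364) = 255680128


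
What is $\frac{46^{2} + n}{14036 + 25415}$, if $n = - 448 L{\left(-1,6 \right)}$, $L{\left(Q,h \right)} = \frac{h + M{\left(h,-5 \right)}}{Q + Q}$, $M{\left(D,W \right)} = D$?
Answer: $\frac{4804}{39451} \approx 0.12177$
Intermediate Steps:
$L{\left(Q,h \right)} = \frac{h}{Q}$ ($L{\left(Q,h \right)} = \frac{h + h}{Q + Q} = \frac{2 h}{2 Q} = 2 h \frac{1}{2 Q} = \frac{h}{Q}$)
$n = 2688$ ($n = - 448 \frac{6}{-1} = - 448 \cdot 6 \left(-1\right) = \left(-448\right) \left(-6\right) = 2688$)
$\frac{46^{2} + n}{14036 + 25415} = \frac{46^{2} + 2688}{14036 + 25415} = \frac{2116 + 2688}{39451} = 4804 \cdot \frac{1}{39451} = \frac{4804}{39451}$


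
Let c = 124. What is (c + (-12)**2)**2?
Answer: 71824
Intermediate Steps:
(c + (-12)**2)**2 = (124 + (-12)**2)**2 = (124 + 144)**2 = 268**2 = 71824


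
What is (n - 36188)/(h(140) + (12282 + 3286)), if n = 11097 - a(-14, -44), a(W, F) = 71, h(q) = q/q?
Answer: -25162/15569 ≈ -1.6162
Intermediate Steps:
h(q) = 1
n = 11026 (n = 11097 - 1*71 = 11097 - 71 = 11026)
(n - 36188)/(h(140) + (12282 + 3286)) = (11026 - 36188)/(1 + (12282 + 3286)) = -25162/(1 + 15568) = -25162/15569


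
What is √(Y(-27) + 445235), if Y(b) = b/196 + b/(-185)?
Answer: √2986680958445/2590 ≈ 667.26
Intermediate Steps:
Y(b) = -11*b/36260 (Y(b) = b*(1/196) + b*(-1/185) = b/196 - b/185 = -11*b/36260)
√(Y(-27) + 445235) = √(-11/36260*(-27) + 445235) = √(297/36260 + 445235) = √(16144221397/36260) = √2986680958445/2590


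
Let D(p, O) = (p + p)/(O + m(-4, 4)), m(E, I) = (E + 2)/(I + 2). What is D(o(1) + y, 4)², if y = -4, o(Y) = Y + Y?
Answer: 144/121 ≈ 1.1901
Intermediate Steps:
o(Y) = 2*Y
m(E, I) = (2 + E)/(2 + I)
D(p, O) = 2*p/(-⅓ + O) (D(p, O) = (p + p)/(O + (2 - 4)/(2 + 4)) = (2*p)/(O - 2/6) = (2*p)/(O + (⅙)*(-2)) = (2*p)/(O - ⅓) = (2*p)/(-⅓ + O) = 2*p/(-⅓ + O))
D(o(1) + y, 4)² = (6*(2*1 - 4)/(-1 + 3*4))² = (6*(2 - 4)/(-1 + 12))² = (6*(-2)/11)² = (6*(-2)*(1/11))² = (-12/11)² = 144/121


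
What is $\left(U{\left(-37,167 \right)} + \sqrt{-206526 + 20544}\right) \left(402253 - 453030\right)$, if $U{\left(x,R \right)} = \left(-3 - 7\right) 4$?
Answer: $2031080 - 50777 i \sqrt{185982} \approx 2.0311 \cdot 10^{6} - 2.1898 \cdot 10^{7} i$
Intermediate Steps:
$U{\left(x,R \right)} = -40$ ($U{\left(x,R \right)} = \left(-10\right) 4 = -40$)
$\left(U{\left(-37,167 \right)} + \sqrt{-206526 + 20544}\right) \left(402253 - 453030\right) = \left(-40 + \sqrt{-206526 + 20544}\right) \left(402253 - 453030\right) = \left(-40 + \sqrt{-185982}\right) \left(-50777\right) = \left(-40 + i \sqrt{185982}\right) \left(-50777\right) = 2031080 - 50777 i \sqrt{185982}$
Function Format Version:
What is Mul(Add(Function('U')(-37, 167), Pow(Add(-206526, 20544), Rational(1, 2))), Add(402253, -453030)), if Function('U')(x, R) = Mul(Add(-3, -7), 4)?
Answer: Add(2031080, Mul(-50777, I, Pow(185982, Rational(1, 2)))) ≈ Add(2.0311e+6, Mul(-2.1898e+7, I))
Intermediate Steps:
Function('U')(x, R) = -40 (Function('U')(x, R) = Mul(-10, 4) = -40)
Mul(Add(Function('U')(-37, 167), Pow(Add(-206526, 20544), Rational(1, 2))), Add(402253, -453030)) = Mul(Add(-40, Pow(Add(-206526, 20544), Rational(1, 2))), Add(402253, -453030)) = Mul(Add(-40, Pow(-185982, Rational(1, 2))), -50777) = Mul(Add(-40, Mul(I, Pow(185982, Rational(1, 2)))), -50777) = Add(2031080, Mul(-50777, I, Pow(185982, Rational(1, 2))))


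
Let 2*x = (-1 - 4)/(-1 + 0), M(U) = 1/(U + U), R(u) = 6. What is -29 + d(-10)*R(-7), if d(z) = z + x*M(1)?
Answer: -163/2 ≈ -81.500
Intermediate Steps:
M(U) = 1/(2*U)
x = 5/2 (x = ((-1 - 4)/(-1 + 0))/2 = (-5/(-1))/2 = (-5*(-1))/2 = (½)*5 = 5/2 ≈ 2.5000)
d(z) = 5/4 + z (d(z) = z + 5*((½)/1)/2 = z + 5*((½)*1)/2 = z + (5/2)*(½) = z + 5/4 = 5/4 + z)
-29 + d(-10)*R(-7) = -29 + (5/4 - 10)*6 = -29 - 35/4*6 = -29 - 105/2 = -163/2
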